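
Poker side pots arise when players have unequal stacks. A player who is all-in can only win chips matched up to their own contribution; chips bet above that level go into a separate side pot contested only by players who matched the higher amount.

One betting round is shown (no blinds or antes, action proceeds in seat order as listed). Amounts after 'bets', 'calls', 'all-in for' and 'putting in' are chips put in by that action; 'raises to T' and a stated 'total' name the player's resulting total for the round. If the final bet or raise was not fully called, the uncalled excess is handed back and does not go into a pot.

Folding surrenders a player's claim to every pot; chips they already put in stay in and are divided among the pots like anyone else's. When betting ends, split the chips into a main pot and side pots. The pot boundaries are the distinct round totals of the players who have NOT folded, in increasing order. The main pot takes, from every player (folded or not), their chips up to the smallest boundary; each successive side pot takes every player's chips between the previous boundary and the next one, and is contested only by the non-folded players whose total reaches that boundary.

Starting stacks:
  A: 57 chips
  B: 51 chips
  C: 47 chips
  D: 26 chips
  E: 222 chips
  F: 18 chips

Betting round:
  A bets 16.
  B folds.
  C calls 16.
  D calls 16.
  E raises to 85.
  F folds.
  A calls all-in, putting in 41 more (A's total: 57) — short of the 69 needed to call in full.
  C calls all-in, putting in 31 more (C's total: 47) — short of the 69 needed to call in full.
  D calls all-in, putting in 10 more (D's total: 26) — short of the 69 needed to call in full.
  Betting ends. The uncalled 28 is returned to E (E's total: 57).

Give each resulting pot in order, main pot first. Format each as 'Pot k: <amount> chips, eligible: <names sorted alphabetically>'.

Contributions (after 28 returned to E): A=57, C=47, D=26, E=57
Folded: B, F
Pot levels (distinct totals of non-folded players): 26, 47, 57
Layer 1-26: 26 each from A, C, D, E = 26*4 = 104 chips; eligible A, C, D, E
Layer 27-47: 21 each from A, C, E = 21*3 = 63 chips; eligible A, C, E
Layer 48-57: 10 each from A, E = 10*2 = 20 chips; eligible A, E

Pot 1: 104 chips, eligible: A, C, D, E
Pot 2: 63 chips, eligible: A, C, E
Pot 3: 20 chips, eligible: A, E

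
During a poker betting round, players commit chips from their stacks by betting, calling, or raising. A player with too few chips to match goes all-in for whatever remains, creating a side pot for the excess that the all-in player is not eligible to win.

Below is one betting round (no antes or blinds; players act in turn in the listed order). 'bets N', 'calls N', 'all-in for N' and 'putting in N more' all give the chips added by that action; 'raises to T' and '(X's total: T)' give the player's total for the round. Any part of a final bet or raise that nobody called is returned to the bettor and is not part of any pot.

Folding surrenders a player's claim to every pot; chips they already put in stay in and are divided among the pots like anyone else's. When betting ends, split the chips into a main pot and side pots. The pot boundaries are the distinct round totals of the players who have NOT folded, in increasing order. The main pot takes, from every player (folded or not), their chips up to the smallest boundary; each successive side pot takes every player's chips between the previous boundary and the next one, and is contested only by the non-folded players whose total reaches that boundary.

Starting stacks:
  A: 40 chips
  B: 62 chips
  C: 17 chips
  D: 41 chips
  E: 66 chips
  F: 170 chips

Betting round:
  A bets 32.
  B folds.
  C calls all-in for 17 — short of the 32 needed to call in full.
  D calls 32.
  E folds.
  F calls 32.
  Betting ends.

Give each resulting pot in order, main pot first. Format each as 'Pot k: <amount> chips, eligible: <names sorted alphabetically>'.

Contributions: A=32, C=17, D=32, F=32
Folded: B, E
Pot levels (distinct totals of non-folded players): 17, 32
Layer 1-17: 17 each from A, C, D, F = 17*4 = 68 chips; eligible A, C, D, F
Layer 18-32: 15 each from A, D, F = 15*3 = 45 chips; eligible A, D, F

Pot 1: 68 chips, eligible: A, C, D, F
Pot 2: 45 chips, eligible: A, D, F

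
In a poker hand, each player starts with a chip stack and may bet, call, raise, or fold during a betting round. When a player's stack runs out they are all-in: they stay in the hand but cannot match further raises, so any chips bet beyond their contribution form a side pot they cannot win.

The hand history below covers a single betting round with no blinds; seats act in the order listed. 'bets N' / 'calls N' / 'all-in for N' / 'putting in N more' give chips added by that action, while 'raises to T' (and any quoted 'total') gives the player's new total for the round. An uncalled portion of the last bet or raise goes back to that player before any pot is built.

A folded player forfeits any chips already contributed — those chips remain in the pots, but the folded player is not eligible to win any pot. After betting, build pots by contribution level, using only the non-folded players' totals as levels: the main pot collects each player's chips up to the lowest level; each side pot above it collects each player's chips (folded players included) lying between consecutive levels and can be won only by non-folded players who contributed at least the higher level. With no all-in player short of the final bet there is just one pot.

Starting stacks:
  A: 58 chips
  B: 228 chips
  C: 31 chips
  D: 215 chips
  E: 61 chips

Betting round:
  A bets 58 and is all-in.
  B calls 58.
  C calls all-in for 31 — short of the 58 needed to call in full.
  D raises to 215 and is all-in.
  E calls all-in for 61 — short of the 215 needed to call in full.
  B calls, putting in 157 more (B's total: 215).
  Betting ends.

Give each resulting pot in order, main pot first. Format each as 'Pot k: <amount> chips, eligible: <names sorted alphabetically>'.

Pot 1: 155 chips, eligible: A, B, C, D, E
Pot 2: 108 chips, eligible: A, B, D, E
Pot 3: 9 chips, eligible: B, D, E
Pot 4: 308 chips, eligible: B, D

Derivation:
Contributions: A=58, B=215, C=31, D=215, E=61
Pot levels (distinct totals of non-folded players): 31, 58, 61, 215
Layer 1-31: 31 each from A, B, C, D, E = 31*5 = 155 chips; eligible A, B, C, D, E
Layer 32-58: 27 each from A, B, D, E = 27*4 = 108 chips; eligible A, B, D, E
Layer 59-61: 3 each from B, D, E = 3*3 = 9 chips; eligible B, D, E
Layer 62-215: 154 each from B, D = 154*2 = 308 chips; eligible B, D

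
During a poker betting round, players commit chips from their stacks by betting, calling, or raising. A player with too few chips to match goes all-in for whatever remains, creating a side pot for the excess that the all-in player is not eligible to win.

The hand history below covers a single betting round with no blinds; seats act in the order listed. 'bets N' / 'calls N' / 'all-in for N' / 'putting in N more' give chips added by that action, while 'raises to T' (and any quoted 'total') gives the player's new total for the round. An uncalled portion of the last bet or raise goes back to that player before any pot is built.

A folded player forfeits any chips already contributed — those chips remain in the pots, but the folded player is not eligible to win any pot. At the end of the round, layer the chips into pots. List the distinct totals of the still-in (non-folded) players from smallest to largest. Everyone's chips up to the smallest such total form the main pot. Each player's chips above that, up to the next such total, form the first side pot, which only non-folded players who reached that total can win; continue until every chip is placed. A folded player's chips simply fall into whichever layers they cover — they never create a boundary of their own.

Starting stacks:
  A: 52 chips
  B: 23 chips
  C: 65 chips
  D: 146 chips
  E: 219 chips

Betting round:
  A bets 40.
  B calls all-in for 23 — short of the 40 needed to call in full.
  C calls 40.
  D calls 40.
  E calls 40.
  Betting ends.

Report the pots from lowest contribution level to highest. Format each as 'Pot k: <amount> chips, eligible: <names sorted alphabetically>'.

Pot 1: 115 chips, eligible: A, B, C, D, E
Pot 2: 68 chips, eligible: A, C, D, E

Derivation:
Contributions: A=40, B=23, C=40, D=40, E=40
Pot levels (distinct totals of non-folded players): 23, 40
Layer 1-23: 23 each from A, B, C, D, E = 23*5 = 115 chips; eligible A, B, C, D, E
Layer 24-40: 17 each from A, C, D, E = 17*4 = 68 chips; eligible A, C, D, E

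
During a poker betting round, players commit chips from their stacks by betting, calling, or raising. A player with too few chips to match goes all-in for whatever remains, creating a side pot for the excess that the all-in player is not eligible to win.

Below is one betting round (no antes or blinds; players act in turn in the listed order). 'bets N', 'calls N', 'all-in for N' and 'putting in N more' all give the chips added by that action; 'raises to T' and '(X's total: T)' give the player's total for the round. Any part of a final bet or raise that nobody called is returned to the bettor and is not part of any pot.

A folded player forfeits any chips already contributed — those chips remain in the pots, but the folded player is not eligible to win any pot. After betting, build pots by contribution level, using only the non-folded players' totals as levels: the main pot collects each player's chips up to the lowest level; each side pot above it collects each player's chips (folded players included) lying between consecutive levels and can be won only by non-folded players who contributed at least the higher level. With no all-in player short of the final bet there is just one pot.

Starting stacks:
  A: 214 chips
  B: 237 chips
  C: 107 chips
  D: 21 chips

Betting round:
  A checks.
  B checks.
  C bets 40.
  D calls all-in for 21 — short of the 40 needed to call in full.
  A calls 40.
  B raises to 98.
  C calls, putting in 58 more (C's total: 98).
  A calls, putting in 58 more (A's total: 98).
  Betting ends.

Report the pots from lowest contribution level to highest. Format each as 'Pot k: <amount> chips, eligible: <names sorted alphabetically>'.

Pot 1: 84 chips, eligible: A, B, C, D
Pot 2: 231 chips, eligible: A, B, C

Derivation:
Contributions: A=98, B=98, C=98, D=21
Pot levels (distinct totals of non-folded players): 21, 98
Layer 1-21: 21 each from A, B, C, D = 21*4 = 84 chips; eligible A, B, C, D
Layer 22-98: 77 each from A, B, C = 77*3 = 231 chips; eligible A, B, C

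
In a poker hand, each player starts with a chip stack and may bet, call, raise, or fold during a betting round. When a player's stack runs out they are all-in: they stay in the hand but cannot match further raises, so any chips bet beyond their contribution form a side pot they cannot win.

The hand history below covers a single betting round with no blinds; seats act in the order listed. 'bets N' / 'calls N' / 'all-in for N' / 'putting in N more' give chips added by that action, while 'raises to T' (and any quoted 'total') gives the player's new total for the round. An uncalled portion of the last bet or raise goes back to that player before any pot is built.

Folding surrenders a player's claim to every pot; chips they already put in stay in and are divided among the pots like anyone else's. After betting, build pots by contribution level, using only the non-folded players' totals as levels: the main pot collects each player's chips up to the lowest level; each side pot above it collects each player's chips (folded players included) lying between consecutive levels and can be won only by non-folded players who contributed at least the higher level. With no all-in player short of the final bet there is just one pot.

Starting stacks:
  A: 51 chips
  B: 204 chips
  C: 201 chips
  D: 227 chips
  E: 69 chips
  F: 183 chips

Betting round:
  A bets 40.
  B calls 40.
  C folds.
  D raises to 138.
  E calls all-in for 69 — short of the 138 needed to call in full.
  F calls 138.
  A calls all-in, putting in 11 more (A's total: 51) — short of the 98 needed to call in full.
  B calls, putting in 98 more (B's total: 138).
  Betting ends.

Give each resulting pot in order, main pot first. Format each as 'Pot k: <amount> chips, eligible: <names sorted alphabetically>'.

Pot 1: 255 chips, eligible: A, B, D, E, F
Pot 2: 72 chips, eligible: B, D, E, F
Pot 3: 207 chips, eligible: B, D, F

Derivation:
Contributions: A=51, B=138, D=138, E=69, F=138
Folded: C
Pot levels (distinct totals of non-folded players): 51, 69, 138
Layer 1-51: 51 each from A, B, D, E, F = 51*5 = 255 chips; eligible A, B, D, E, F
Layer 52-69: 18 each from B, D, E, F = 18*4 = 72 chips; eligible B, D, E, F
Layer 70-138: 69 each from B, D, F = 69*3 = 207 chips; eligible B, D, F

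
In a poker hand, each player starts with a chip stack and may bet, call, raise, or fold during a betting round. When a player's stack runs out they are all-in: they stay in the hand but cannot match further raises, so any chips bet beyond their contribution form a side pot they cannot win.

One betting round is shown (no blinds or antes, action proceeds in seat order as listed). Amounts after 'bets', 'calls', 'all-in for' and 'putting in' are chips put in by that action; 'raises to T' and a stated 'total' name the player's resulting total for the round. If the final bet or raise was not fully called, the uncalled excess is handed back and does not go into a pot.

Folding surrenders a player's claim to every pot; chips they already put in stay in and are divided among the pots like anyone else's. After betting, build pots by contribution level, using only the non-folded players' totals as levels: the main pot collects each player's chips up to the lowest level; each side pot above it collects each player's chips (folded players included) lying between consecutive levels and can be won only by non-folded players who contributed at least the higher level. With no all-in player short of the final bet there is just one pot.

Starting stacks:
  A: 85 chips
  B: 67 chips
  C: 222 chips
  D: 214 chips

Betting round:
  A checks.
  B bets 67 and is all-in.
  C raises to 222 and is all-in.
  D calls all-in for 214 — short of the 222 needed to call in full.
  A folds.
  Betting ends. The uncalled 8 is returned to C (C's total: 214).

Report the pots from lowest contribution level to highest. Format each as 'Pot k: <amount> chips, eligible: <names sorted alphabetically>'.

Contributions (after 8 returned to C): B=67, C=214, D=214
Folded: A
Pot levels (distinct totals of non-folded players): 67, 214
Layer 1-67: 67 each from B, C, D = 67*3 = 201 chips; eligible B, C, D
Layer 68-214: 147 each from C, D = 147*2 = 294 chips; eligible C, D

Pot 1: 201 chips, eligible: B, C, D
Pot 2: 294 chips, eligible: C, D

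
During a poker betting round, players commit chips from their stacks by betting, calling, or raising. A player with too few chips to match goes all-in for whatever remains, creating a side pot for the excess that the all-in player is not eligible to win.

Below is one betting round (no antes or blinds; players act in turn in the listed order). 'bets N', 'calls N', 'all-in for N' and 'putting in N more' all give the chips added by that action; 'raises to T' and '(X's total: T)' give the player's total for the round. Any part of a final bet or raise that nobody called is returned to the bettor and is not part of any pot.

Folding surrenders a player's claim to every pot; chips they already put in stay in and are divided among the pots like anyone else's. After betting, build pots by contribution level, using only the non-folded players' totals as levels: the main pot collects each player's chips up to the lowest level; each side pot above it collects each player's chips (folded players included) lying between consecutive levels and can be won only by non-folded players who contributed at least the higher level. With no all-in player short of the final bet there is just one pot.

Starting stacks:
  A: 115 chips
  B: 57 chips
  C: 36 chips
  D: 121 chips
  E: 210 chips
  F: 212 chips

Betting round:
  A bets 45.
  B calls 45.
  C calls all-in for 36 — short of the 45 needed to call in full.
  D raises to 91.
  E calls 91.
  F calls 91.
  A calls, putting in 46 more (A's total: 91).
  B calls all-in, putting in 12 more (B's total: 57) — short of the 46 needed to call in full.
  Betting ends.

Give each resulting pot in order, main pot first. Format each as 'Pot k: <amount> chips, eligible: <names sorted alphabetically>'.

Pot 1: 216 chips, eligible: A, B, C, D, E, F
Pot 2: 105 chips, eligible: A, B, D, E, F
Pot 3: 136 chips, eligible: A, D, E, F

Derivation:
Contributions: A=91, B=57, C=36, D=91, E=91, F=91
Pot levels (distinct totals of non-folded players): 36, 57, 91
Layer 1-36: 36 each from A, B, C, D, E, F = 36*6 = 216 chips; eligible A, B, C, D, E, F
Layer 37-57: 21 each from A, B, D, E, F = 21*5 = 105 chips; eligible A, B, D, E, F
Layer 58-91: 34 each from A, D, E, F = 34*4 = 136 chips; eligible A, D, E, F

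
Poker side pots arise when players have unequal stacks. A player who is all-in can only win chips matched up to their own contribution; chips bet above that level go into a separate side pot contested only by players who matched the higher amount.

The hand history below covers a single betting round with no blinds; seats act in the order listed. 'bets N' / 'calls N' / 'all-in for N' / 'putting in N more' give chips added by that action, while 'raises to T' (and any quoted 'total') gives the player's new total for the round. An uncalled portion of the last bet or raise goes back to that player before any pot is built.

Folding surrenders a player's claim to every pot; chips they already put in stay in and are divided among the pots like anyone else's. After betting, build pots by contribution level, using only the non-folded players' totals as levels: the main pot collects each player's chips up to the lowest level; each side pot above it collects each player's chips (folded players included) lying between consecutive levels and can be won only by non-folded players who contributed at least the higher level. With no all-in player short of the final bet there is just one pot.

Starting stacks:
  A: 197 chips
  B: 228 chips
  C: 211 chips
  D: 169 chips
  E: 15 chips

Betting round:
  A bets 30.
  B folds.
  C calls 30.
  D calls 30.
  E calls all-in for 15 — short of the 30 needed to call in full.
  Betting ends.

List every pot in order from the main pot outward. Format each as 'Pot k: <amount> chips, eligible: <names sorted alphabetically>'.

Contributions: A=30, C=30, D=30, E=15
Folded: B
Pot levels (distinct totals of non-folded players): 15, 30
Layer 1-15: 15 each from A, C, D, E = 15*4 = 60 chips; eligible A, C, D, E
Layer 16-30: 15 each from A, C, D = 15*3 = 45 chips; eligible A, C, D

Pot 1: 60 chips, eligible: A, C, D, E
Pot 2: 45 chips, eligible: A, C, D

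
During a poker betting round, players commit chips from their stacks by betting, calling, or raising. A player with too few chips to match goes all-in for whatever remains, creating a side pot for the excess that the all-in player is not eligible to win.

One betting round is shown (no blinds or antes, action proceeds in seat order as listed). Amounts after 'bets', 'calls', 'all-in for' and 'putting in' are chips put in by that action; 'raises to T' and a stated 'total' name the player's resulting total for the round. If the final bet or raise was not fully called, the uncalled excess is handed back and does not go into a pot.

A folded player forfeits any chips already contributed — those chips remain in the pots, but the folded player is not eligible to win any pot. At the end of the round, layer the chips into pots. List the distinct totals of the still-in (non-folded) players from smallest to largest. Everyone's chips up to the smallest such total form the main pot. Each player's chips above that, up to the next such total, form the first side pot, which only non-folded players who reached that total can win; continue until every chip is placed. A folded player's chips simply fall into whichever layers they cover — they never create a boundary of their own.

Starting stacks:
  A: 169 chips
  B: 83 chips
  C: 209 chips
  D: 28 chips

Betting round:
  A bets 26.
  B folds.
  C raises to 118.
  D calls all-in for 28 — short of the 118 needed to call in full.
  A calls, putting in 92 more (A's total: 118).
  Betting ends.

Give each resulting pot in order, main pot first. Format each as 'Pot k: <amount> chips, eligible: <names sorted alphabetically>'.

Contributions: A=118, C=118, D=28
Folded: B
Pot levels (distinct totals of non-folded players): 28, 118
Layer 1-28: 28 each from A, C, D = 28*3 = 84 chips; eligible A, C, D
Layer 29-118: 90 each from A, C = 90*2 = 180 chips; eligible A, C

Pot 1: 84 chips, eligible: A, C, D
Pot 2: 180 chips, eligible: A, C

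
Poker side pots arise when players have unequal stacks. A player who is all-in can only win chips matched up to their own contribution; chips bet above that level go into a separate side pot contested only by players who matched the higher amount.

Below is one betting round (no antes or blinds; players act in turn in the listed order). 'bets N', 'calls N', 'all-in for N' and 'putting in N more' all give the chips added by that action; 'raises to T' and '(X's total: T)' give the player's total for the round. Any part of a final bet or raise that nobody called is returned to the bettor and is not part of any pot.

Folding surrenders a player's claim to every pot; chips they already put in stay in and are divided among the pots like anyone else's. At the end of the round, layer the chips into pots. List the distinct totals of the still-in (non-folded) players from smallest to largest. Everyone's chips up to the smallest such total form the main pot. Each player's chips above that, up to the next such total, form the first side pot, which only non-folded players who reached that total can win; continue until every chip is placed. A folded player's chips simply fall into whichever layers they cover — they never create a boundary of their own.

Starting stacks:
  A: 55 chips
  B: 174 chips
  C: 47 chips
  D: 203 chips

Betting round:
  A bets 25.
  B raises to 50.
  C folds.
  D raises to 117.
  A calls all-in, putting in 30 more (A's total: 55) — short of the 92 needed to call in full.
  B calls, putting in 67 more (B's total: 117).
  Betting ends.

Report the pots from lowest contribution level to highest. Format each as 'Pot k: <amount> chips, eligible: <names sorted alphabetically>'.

Pot 1: 165 chips, eligible: A, B, D
Pot 2: 124 chips, eligible: B, D

Derivation:
Contributions: A=55, B=117, D=117
Folded: C
Pot levels (distinct totals of non-folded players): 55, 117
Layer 1-55: 55 each from A, B, D = 55*3 = 165 chips; eligible A, B, D
Layer 56-117: 62 each from B, D = 62*2 = 124 chips; eligible B, D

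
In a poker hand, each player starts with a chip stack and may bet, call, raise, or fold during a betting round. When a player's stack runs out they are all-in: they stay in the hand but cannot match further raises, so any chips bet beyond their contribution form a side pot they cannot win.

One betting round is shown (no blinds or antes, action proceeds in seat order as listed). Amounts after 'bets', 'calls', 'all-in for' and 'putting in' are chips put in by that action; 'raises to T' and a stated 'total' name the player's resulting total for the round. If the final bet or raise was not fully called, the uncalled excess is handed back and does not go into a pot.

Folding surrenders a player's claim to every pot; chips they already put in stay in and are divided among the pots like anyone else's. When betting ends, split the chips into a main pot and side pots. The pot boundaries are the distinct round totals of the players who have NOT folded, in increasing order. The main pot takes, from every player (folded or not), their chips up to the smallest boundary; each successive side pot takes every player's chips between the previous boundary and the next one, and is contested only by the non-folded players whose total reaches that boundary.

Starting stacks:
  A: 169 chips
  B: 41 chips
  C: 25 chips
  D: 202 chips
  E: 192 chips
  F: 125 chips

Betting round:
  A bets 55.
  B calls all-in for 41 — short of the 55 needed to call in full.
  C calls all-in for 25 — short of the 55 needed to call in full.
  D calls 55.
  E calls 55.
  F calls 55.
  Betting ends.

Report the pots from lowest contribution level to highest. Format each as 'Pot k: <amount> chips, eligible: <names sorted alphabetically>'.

Pot 1: 150 chips, eligible: A, B, C, D, E, F
Pot 2: 80 chips, eligible: A, B, D, E, F
Pot 3: 56 chips, eligible: A, D, E, F

Derivation:
Contributions: A=55, B=41, C=25, D=55, E=55, F=55
Pot levels (distinct totals of non-folded players): 25, 41, 55
Layer 1-25: 25 each from A, B, C, D, E, F = 25*6 = 150 chips; eligible A, B, C, D, E, F
Layer 26-41: 16 each from A, B, D, E, F = 16*5 = 80 chips; eligible A, B, D, E, F
Layer 42-55: 14 each from A, D, E, F = 14*4 = 56 chips; eligible A, D, E, F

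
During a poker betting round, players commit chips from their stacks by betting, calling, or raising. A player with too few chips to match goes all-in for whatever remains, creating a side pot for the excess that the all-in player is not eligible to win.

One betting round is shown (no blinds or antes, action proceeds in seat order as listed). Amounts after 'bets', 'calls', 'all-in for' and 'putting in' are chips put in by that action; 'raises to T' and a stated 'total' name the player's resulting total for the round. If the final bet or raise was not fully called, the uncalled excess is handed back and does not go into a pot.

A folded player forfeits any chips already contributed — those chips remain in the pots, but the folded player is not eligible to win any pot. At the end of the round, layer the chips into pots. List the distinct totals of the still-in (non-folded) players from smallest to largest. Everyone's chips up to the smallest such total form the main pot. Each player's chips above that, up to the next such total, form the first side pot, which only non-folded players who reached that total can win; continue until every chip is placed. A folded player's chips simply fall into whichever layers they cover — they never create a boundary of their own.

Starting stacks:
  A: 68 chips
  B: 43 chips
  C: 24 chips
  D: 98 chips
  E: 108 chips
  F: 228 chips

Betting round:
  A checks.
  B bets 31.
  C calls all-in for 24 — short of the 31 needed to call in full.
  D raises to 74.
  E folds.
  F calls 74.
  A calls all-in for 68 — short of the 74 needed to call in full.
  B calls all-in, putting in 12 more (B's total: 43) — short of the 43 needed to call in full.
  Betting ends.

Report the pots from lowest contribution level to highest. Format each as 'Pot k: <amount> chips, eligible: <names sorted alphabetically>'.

Contributions: A=68, B=43, C=24, D=74, F=74
Folded: E
Pot levels (distinct totals of non-folded players): 24, 43, 68, 74
Layer 1-24: 24 each from A, B, C, D, F = 24*5 = 120 chips; eligible A, B, C, D, F
Layer 25-43: 19 each from A, B, D, F = 19*4 = 76 chips; eligible A, B, D, F
Layer 44-68: 25 each from A, D, F = 25*3 = 75 chips; eligible A, D, F
Layer 69-74: 6 each from D, F = 6*2 = 12 chips; eligible D, F

Pot 1: 120 chips, eligible: A, B, C, D, F
Pot 2: 76 chips, eligible: A, B, D, F
Pot 3: 75 chips, eligible: A, D, F
Pot 4: 12 chips, eligible: D, F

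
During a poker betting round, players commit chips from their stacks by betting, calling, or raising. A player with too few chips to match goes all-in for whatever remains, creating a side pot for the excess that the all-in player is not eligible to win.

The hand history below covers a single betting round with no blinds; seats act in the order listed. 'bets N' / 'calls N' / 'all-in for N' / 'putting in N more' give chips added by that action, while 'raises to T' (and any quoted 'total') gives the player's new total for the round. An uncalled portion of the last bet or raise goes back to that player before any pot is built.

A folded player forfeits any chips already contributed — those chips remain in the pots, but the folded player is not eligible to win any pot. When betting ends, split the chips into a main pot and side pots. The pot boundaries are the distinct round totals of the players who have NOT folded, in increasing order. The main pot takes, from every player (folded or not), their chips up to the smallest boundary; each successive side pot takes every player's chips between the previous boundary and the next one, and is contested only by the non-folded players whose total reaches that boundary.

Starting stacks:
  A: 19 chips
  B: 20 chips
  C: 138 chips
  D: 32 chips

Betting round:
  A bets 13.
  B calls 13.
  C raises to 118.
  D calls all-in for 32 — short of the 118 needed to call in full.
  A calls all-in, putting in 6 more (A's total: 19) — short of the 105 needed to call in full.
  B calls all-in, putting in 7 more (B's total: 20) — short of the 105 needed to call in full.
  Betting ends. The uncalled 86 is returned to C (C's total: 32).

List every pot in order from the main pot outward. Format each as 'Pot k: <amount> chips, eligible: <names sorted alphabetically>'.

Pot 1: 76 chips, eligible: A, B, C, D
Pot 2: 3 chips, eligible: B, C, D
Pot 3: 24 chips, eligible: C, D

Derivation:
Contributions (after 86 returned to C): A=19, B=20, C=32, D=32
Pot levels (distinct totals of non-folded players): 19, 20, 32
Layer 1-19: 19 each from A, B, C, D = 19*4 = 76 chips; eligible A, B, C, D
Layer 20-20: 1 each from B, C, D = 1*3 = 3 chips; eligible B, C, D
Layer 21-32: 12 each from C, D = 12*2 = 24 chips; eligible C, D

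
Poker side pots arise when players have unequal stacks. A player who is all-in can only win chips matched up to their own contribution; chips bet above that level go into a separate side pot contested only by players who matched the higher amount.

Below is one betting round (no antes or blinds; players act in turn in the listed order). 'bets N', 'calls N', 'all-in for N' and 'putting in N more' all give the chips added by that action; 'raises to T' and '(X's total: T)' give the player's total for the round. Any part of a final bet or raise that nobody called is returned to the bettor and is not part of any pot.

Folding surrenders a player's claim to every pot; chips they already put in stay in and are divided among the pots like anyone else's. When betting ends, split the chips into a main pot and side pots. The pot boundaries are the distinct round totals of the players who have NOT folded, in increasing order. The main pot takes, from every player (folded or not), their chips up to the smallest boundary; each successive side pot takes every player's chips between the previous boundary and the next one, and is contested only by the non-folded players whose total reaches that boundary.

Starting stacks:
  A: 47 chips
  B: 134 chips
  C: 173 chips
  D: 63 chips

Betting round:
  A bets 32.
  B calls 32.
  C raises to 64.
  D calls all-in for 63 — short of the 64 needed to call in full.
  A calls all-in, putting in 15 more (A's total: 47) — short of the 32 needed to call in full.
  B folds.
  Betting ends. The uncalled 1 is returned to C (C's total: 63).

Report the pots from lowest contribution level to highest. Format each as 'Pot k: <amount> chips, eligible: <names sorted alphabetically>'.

Pot 1: 173 chips, eligible: A, C, D
Pot 2: 32 chips, eligible: C, D

Derivation:
Contributions (after 1 returned to C): A=47, B=32, C=63, D=63
Folded: B
Pot levels (distinct totals of non-folded players): 47, 63
Layer 1-47: A 47 + B 32 + C 47 + D 47 = 173 chips; eligible A, C, D
Layer 48-63: 16 each from C, D = 16*2 = 32 chips; eligible C, D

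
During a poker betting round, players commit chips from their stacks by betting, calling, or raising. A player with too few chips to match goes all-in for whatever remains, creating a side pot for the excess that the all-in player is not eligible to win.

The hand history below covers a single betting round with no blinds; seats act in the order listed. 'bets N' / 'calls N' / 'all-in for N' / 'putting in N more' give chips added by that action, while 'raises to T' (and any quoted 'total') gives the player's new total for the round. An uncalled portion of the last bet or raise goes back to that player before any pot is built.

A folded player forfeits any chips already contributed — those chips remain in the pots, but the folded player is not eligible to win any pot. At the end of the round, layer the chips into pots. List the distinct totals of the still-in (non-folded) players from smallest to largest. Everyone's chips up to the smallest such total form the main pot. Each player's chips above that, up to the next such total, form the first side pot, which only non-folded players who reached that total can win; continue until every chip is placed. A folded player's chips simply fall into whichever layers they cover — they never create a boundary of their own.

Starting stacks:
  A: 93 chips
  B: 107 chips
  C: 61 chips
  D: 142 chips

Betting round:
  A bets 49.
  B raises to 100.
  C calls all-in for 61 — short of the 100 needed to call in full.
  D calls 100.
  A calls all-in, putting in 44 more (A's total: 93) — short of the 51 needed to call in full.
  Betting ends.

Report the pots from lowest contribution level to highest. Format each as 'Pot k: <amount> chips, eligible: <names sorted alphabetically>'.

Contributions: A=93, B=100, C=61, D=100
Pot levels (distinct totals of non-folded players): 61, 93, 100
Layer 1-61: 61 each from A, B, C, D = 61*4 = 244 chips; eligible A, B, C, D
Layer 62-93: 32 each from A, B, D = 32*3 = 96 chips; eligible A, B, D
Layer 94-100: 7 each from B, D = 7*2 = 14 chips; eligible B, D

Pot 1: 244 chips, eligible: A, B, C, D
Pot 2: 96 chips, eligible: A, B, D
Pot 3: 14 chips, eligible: B, D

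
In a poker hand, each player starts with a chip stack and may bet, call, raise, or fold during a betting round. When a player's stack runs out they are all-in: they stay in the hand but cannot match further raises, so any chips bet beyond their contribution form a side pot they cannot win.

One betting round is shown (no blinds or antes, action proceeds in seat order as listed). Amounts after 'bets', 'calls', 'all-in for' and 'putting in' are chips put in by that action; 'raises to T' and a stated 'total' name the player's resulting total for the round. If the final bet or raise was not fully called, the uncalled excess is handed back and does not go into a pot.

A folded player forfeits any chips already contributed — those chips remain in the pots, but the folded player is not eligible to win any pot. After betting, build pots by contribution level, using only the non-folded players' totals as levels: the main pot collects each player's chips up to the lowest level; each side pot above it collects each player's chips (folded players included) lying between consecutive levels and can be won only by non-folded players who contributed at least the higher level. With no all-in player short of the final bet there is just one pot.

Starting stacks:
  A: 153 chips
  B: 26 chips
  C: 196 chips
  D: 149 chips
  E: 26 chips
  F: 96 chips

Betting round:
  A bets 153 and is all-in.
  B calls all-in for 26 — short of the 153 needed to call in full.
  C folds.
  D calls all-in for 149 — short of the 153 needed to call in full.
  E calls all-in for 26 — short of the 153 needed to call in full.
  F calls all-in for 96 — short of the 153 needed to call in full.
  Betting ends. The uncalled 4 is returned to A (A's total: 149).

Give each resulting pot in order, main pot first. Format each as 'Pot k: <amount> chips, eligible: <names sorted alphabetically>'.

Pot 1: 130 chips, eligible: A, B, D, E, F
Pot 2: 210 chips, eligible: A, D, F
Pot 3: 106 chips, eligible: A, D

Derivation:
Contributions (after 4 returned to A): A=149, B=26, D=149, E=26, F=96
Folded: C
Pot levels (distinct totals of non-folded players): 26, 96, 149
Layer 1-26: 26 each from A, B, D, E, F = 26*5 = 130 chips; eligible A, B, D, E, F
Layer 27-96: 70 each from A, D, F = 70*3 = 210 chips; eligible A, D, F
Layer 97-149: 53 each from A, D = 53*2 = 106 chips; eligible A, D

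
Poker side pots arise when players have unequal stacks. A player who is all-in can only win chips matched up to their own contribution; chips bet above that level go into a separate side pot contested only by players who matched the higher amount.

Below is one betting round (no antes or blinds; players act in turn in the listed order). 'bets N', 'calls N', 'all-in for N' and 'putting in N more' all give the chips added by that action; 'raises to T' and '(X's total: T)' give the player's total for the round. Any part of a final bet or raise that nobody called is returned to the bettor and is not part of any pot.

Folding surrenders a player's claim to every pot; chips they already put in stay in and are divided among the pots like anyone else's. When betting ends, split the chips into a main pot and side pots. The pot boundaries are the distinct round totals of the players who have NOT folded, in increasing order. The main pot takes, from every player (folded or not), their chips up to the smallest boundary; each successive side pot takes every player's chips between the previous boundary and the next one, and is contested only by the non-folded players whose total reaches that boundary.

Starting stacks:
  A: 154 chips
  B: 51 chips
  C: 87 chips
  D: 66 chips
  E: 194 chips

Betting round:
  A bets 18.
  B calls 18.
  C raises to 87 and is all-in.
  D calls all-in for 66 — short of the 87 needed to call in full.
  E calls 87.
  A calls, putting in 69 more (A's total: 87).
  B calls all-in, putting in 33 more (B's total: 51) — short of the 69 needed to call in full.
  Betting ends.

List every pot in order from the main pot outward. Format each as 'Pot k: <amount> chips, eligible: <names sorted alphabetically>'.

Contributions: A=87, B=51, C=87, D=66, E=87
Pot levels (distinct totals of non-folded players): 51, 66, 87
Layer 1-51: 51 each from A, B, C, D, E = 51*5 = 255 chips; eligible A, B, C, D, E
Layer 52-66: 15 each from A, C, D, E = 15*4 = 60 chips; eligible A, C, D, E
Layer 67-87: 21 each from A, C, E = 21*3 = 63 chips; eligible A, C, E

Pot 1: 255 chips, eligible: A, B, C, D, E
Pot 2: 60 chips, eligible: A, C, D, E
Pot 3: 63 chips, eligible: A, C, E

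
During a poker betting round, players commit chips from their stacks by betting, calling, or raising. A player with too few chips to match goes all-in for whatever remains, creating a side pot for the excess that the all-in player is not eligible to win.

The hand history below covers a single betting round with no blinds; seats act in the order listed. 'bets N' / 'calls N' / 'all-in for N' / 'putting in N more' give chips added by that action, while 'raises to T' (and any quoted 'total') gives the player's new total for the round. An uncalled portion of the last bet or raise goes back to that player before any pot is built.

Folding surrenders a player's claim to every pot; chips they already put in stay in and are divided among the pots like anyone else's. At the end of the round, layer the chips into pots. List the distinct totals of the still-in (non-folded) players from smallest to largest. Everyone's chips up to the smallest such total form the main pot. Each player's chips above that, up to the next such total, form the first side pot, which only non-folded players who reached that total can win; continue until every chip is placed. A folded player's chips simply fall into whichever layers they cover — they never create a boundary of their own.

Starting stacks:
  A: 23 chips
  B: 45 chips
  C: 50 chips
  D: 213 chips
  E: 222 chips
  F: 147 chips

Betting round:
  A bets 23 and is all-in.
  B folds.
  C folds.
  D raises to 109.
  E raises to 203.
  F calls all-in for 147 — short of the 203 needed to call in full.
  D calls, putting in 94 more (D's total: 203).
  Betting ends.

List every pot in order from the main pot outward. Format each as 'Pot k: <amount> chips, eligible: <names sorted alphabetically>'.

Contributions: A=23, D=203, E=203, F=147
Folded: B, C
Pot levels (distinct totals of non-folded players): 23, 147, 203
Layer 1-23: 23 each from A, D, E, F = 23*4 = 92 chips; eligible A, D, E, F
Layer 24-147: 124 each from D, E, F = 124*3 = 372 chips; eligible D, E, F
Layer 148-203: 56 each from D, E = 56*2 = 112 chips; eligible D, E

Pot 1: 92 chips, eligible: A, D, E, F
Pot 2: 372 chips, eligible: D, E, F
Pot 3: 112 chips, eligible: D, E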